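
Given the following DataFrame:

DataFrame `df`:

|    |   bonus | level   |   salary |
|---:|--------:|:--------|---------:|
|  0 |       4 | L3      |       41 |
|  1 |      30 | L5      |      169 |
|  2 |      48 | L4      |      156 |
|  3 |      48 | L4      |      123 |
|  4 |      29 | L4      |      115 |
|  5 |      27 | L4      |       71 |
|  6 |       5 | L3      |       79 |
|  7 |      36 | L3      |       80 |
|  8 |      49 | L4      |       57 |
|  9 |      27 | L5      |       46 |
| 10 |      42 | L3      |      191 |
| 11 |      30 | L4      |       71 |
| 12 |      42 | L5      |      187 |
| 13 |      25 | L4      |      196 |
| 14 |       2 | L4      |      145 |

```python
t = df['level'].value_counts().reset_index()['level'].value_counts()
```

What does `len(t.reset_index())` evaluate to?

3

value_counts of level:
level
L4    8
L3    4
L5    3
Name: count, dtype: int64
reset_index():
  level  count
0    L4      8
1    L3      4
2    L5      3
value_counts of level:
level
L4    1
L3    1
L5    1
Name: count, dtype: int64
reset_index():
  level  count
0    L4      1
1    L3      1
2    L5      1
Finally, number of rows = 3.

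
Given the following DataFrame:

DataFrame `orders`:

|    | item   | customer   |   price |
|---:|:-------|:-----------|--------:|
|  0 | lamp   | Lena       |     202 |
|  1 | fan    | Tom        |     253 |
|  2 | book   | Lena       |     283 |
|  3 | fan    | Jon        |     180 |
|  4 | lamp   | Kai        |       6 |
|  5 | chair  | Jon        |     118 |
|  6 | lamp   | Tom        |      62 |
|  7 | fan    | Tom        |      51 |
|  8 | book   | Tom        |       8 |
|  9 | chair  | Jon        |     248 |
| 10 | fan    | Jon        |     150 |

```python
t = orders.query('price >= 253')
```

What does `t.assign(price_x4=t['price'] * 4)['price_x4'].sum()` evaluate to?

2144

filter rows where price >= 253:
   item customer  price
1   fan      Tom    253
2  book     Lena    283
add column price_x4 = t['price'] * 4:
   item customer  price  price_x4
1   fan      Tom    253      1012
2  book     Lena    283      1132
So sum() = 2144.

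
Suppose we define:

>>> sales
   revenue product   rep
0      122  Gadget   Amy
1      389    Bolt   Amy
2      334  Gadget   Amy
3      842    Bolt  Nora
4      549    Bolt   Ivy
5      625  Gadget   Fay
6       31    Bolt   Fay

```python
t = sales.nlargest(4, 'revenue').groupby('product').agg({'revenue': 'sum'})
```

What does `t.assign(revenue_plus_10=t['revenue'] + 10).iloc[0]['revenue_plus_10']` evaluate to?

take 4 rows with largest revenue:
   revenue product   rep
3      842    Bolt  Nora
5      625  Gadget   Fay
4      549    Bolt   Ivy
1      389    Bolt   Amy
group by product, sum of revenue:
         revenue
product         
Bolt        1780
Gadget       625
add column revenue_plus_10 = t['revenue'] + 10:
         revenue  revenue_plus_10
product                          
Bolt        1780             1790
Gadget       625              635
Reading off the value at position 0, column 'revenue_plus_10', we get 1790.

1790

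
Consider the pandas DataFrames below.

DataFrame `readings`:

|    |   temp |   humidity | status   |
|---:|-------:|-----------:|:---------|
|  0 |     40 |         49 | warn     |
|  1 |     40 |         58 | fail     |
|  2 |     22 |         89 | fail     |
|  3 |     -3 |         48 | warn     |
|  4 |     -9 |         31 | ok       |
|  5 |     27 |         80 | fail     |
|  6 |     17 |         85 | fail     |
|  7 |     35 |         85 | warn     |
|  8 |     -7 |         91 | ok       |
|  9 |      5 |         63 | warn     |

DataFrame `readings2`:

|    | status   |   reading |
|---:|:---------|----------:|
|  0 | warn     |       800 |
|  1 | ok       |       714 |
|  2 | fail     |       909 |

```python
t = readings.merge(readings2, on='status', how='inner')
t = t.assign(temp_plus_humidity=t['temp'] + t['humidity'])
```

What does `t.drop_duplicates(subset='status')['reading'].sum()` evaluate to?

2423

merge on 'status' (how='inner') → 10 rows:
   temp  humidity status  reading
0    40        49   warn      800
1    40        58   fail      909
2    22        89   fail      909
3    -3        48   warn      800
4    -9        31     ok      714
5    27        80   fail      909
6    17        85   fail      909
7    35        85   warn      800
8    -7        91     ok      714
9     5        63   warn      800
add column temp_plus_humidity = t['temp'] + t['humidity']:
   temp  humidity status  reading  temp_plus_humidity
0    40        49   warn      800                  89
1    40        58   fail      909                  98
2    22        89   fail      909                 111
3    -3        48   warn      800                  45
4    -9        31     ok      714                  22
5    27        80   fail      909                 107
6    17        85   fail      909                 102
7    35        85   warn      800                 120
8    -7        91     ok      714                  84
9     5        63   warn      800                  68
drop duplicate status (keep=first):
   temp  humidity status  reading  temp_plus_humidity
0    40        49   warn      800                  89
1    40        58   fail      909                  98
4    -9        31     ok      714                  22
Then the sum of column 'reading': 2423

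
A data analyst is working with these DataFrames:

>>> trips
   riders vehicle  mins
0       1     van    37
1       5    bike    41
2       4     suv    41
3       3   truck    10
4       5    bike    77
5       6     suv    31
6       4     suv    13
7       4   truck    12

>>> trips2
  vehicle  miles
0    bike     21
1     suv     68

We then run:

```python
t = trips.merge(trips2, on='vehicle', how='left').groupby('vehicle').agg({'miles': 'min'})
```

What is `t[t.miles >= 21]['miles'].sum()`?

merge on 'vehicle' (how='left') → 8 rows:
   riders vehicle  mins  miles
0       1     van    37    NaN
1       5    bike    41   21.0
2       4     suv    41   68.0
3       3   truck    10    NaN
4       5    bike    77   21.0
5       6     suv    31   68.0
6       4     suv    13   68.0
7       4   truck    12    NaN
group by vehicle, min of miles:
         miles
vehicle       
bike      21.0
suv       68.0
truck      NaN
van        NaN
filter rows where miles >= 21:
         miles
vehicle       
bike      21.0
suv       68.0
Taking the sum of column 'miles' gives 89.0.

89.0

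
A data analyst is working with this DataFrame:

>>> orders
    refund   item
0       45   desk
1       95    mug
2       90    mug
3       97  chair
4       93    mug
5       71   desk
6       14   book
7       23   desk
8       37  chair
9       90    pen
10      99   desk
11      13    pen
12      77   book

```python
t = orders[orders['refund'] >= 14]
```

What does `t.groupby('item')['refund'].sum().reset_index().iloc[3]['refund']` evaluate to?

filter rows where refund >= 14:
    refund   item
0       45   desk
1       95    mug
2       90    mug
3       97  chair
4       93    mug
5       71   desk
6       14   book
7       23   desk
8       37  chair
9       90    pen
10      99   desk
12      77   book
group by item, sum of refund:
item
book      91
chair    134
desk     238
mug      278
pen       90
Name: refund, dtype: int64
reset_index():
    item  refund
0   book      91
1  chair     134
2   desk     238
3    mug     278
4    pen      90

278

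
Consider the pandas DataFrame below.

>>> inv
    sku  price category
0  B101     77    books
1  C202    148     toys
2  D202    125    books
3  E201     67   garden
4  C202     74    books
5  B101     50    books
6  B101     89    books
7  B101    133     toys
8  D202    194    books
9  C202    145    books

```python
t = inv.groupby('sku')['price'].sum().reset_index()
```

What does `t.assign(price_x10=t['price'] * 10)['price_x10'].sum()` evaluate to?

11020

group by sku, sum of price:
sku
B101    349
C202    367
D202    319
E201     67
Name: price, dtype: int64
reset_index():
    sku  price
0  B101    349
1  C202    367
2  D202    319
3  E201     67
add column price_x10 = t['price'] * 10:
    sku  price  price_x10
0  B101    349       3490
1  C202    367       3670
2  D202    319       3190
3  E201     67        670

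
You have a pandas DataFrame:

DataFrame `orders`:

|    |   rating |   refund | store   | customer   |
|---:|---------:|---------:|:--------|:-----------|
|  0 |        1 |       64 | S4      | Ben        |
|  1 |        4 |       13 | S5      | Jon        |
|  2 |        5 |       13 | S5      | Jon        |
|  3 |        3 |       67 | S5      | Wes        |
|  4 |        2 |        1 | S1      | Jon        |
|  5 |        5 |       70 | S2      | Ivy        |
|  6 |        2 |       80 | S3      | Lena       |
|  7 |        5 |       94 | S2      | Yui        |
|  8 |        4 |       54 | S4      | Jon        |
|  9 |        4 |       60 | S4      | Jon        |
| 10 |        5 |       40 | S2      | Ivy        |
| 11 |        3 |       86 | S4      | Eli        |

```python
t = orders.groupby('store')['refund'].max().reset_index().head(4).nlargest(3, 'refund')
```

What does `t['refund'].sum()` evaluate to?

260

group by store, max of refund:
store
S1     1
S2    94
S3    80
S4    86
S5    67
Name: refund, dtype: int64
reset_index():
  store  refund
0    S1       1
1    S2      94
2    S3      80
3    S4      86
4    S5      67
take first 4 rows:
  store  refund
0    S1       1
1    S2      94
2    S3      80
3    S4      86
take 3 rows with largest refund:
  store  refund
1    S2      94
3    S4      86
2    S3      80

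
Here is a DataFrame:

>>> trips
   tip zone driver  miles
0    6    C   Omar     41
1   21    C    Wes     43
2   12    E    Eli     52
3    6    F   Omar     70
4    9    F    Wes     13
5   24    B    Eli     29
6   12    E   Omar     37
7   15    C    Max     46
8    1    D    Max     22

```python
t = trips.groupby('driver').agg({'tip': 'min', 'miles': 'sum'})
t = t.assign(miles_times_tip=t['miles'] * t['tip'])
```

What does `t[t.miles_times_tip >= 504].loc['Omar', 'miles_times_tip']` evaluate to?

888

group by driver: min(tip), sum(miles):
        tip  miles
driver            
Eli      12     81
Max       1     68
Omar      6    148
Wes       9     56
add column miles_times_tip = t['miles'] * t['tip']:
        tip  miles  miles_times_tip
driver                             
Eli      12     81              972
Max       1     68               68
Omar      6    148              888
Wes       9     56              504
filter rows where miles_times_tip >= 504:
        tip  miles  miles_times_tip
driver                             
Eli      12     81              972
Omar      6    148              888
Wes       9     56              504
value at row 'Omar', column 'miles_times_tip' → 888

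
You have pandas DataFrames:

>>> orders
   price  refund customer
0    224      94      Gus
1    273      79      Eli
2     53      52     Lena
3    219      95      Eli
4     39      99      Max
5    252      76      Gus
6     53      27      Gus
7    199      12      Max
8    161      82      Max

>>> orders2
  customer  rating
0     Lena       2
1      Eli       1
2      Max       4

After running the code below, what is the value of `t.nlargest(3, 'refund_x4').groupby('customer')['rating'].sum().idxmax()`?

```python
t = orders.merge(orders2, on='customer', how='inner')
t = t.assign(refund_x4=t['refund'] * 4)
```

Max

merge on 'customer' (how='inner') → 6 rows:
   price  refund customer  rating
0    273      79      Eli       1
1     53      52     Lena       2
2    219      95      Eli       1
3     39      99      Max       4
4    199      12      Max       4
5    161      82      Max       4
add column refund_x4 = t['refund'] * 4:
   price  refund customer  rating  refund_x4
0    273      79      Eli       1        316
1     53      52     Lena       2        208
2    219      95      Eli       1        380
3     39      99      Max       4        396
4    199      12      Max       4         48
5    161      82      Max       4        328
take 3 rows with largest refund_x4:
   price  refund customer  rating  refund_x4
3     39      99      Max       4        396
2    219      95      Eli       1        380
5    161      82      Max       4        328
group by customer, sum of rating:
customer
Eli    1
Max    8
Name: rating, dtype: int64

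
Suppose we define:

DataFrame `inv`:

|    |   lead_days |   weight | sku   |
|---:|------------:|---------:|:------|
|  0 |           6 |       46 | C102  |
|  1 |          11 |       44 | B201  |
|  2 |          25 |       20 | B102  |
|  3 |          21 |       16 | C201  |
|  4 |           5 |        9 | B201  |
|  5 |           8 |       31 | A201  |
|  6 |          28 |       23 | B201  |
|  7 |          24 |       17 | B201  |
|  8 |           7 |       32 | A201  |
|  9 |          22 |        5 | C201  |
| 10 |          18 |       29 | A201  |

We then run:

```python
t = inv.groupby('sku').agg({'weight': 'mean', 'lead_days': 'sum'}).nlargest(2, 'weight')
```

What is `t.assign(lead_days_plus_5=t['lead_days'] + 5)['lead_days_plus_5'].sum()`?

group by sku: mean(weight), sum(lead_days):
         weight  lead_days
sku                       
A201  30.666667         33
B102  20.000000         25
B201  23.250000         68
C102  46.000000          6
C201  10.500000         43
take 2 rows with largest weight:
         weight  lead_days
sku                       
C102  46.000000          6
A201  30.666667         33
add column lead_days_plus_5 = t['lead_days'] + 5:
         weight  lead_days  lead_days_plus_5
sku                                         
C102  46.000000          6                11
A201  30.666667         33                38
So sum() = 49.

49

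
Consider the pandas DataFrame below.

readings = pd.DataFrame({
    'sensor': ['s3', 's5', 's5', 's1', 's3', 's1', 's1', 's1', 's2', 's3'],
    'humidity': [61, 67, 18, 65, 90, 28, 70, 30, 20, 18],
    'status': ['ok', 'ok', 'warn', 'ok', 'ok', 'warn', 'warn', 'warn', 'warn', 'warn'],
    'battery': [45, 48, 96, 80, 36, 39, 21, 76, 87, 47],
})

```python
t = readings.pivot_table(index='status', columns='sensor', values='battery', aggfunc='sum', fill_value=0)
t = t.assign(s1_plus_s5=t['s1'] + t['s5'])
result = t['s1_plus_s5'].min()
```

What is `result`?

pivot: rows=status, cols=sensor, sum(battery):
sensor   s1  s2  s3  s5
status                 
ok       80   0  81  48
warn    136  87  47  96
add column s1_plus_s5 = t['s1'] + t['s5']:
sensor   s1  s2  s3  s5  s1_plus_s5
status                             
ok       80   0  81  48         128
warn    136  87  47  96         232
min of column 's1_plus_s5' → 128

128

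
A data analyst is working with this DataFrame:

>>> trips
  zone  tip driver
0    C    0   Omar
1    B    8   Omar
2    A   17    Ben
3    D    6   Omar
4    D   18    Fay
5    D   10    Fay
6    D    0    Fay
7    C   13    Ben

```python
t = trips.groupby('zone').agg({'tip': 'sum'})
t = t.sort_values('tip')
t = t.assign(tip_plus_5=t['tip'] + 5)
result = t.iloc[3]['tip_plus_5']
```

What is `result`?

group by zone, sum of tip:
      tip
zone     
A      17
B       8
C      13
D      34
sort by tip:
      tip
zone     
B       8
C      13
A      17
D      34
add column tip_plus_5 = t['tip'] + 5:
      tip  tip_plus_5
zone                 
B       8          13
C      13          18
A      17          22
D      34          39
Reading off the value at position 3, column 'tip_plus_5', we get 39.

39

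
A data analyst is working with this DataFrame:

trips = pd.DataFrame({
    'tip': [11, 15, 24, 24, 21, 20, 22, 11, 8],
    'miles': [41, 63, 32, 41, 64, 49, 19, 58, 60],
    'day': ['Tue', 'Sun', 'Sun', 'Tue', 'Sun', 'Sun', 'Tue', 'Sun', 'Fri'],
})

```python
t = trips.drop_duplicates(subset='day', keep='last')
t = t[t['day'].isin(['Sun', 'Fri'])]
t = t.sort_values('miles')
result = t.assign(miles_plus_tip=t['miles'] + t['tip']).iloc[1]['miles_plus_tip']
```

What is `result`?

68

drop duplicate day (keep=last):
   tip  miles  day
6   22     19  Tue
7   11     58  Sun
8    8     60  Fri
filter rows where day in ['Sun', 'Fri']:
   tip  miles  day
7   11     58  Sun
8    8     60  Fri
sort by miles:
   tip  miles  day
7   11     58  Sun
8    8     60  Fri
add column miles_plus_tip = t['miles'] + t['tip']:
   tip  miles  day  miles_plus_tip
7   11     58  Sun              69
8    8     60  Fri              68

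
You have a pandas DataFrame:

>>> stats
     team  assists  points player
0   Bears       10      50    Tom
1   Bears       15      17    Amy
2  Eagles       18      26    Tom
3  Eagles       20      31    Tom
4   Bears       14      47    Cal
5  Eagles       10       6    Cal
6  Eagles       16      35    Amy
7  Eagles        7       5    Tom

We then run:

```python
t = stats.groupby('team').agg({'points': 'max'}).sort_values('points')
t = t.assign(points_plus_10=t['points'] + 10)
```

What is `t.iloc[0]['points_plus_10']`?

45

group by team, max of points:
        points
team          
Bears       50
Eagles      35
sort by points:
        points
team          
Eagles      35
Bears       50
add column points_plus_10 = t['points'] + 10:
        points  points_plus_10
team                          
Eagles      35              45
Bears       50              60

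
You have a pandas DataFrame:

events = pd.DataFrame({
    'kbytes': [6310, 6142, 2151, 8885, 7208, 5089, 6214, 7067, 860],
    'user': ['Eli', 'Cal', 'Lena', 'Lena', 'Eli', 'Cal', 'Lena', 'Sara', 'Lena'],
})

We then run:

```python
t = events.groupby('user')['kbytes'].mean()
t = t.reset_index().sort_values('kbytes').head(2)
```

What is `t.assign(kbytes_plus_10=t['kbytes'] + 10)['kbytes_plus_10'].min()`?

4537.5

group by user, mean of kbytes:
user
Cal     5615.5
Eli     6759.0
Lena    4527.5
Sara    7067.0
Name: kbytes, dtype: float64
reset_index():
   user  kbytes
0   Cal  5615.5
1   Eli  6759.0
2  Lena  4527.5
3  Sara  7067.0
sort by kbytes:
   user  kbytes
2  Lena  4527.5
0   Cal  5615.5
1   Eli  6759.0
3  Sara  7067.0
take first 2 rows:
   user  kbytes
2  Lena  4527.5
0   Cal  5615.5
add column kbytes_plus_10 = t['kbytes'] + 10:
   user  kbytes  kbytes_plus_10
2  Lena  4527.5          4537.5
0   Cal  5615.5          5625.5
Hence 4537.5.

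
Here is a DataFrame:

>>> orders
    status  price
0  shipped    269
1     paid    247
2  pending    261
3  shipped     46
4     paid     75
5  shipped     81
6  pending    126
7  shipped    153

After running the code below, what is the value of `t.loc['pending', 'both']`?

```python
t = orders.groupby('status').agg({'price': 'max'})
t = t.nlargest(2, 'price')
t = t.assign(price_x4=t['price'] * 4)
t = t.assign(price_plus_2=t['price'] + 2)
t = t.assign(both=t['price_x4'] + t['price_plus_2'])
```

group by status, max of price:
         price
status        
paid       247
pending    261
shipped    269
take 2 rows with largest price:
         price
status        
shipped    269
pending    261
add column price_x4 = t['price'] * 4:
         price  price_x4
status                  
shipped    269      1076
pending    261      1044
add column price_plus_2 = t['price'] + 2:
         price  price_x4  price_plus_2
status                                
shipped    269      1076           271
pending    261      1044           263
add column both = t['price_x4'] + t['price_plus_2']:
         price  price_x4  price_plus_2  both
status                                      
shipped    269      1076           271  1347
pending    261      1044           263  1307

1307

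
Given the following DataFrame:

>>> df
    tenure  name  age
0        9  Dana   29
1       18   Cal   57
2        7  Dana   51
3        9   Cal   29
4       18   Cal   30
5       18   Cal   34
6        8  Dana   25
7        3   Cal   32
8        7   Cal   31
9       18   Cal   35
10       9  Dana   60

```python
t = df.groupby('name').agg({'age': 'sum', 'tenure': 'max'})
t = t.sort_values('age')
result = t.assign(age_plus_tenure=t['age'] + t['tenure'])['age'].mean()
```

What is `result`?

206.5

group by name: sum(age), max(tenure):
      age  tenure
name             
Cal   248      18
Dana  165       9
sort by age:
      age  tenure
name             
Dana  165       9
Cal   248      18
add column age_plus_tenure = t['age'] + t['tenure']:
      age  tenure  age_plus_tenure
name                              
Dana  165       9              174
Cal   248      18              266
Finally, mean of column 'age' = 206.5.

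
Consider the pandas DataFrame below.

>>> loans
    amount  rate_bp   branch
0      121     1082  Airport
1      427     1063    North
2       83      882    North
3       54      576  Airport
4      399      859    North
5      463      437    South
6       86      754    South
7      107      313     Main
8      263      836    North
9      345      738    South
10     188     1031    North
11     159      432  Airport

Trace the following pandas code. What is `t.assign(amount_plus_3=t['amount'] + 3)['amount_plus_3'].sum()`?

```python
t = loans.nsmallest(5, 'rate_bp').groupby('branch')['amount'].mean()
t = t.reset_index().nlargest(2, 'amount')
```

take 5 rows with smallest rate_bp:
    amount  rate_bp   branch
7      107      313     Main
11     159      432  Airport
5      463      437    South
3       54      576  Airport
9      345      738    South
group by branch, mean of amount:
branch
Airport    106.5
Main       107.0
South      404.0
Name: amount, dtype: float64
reset_index():
    branch  amount
0  Airport   106.5
1     Main   107.0
2    South   404.0
take 2 rows with largest amount:
  branch  amount
2  South   404.0
1   Main   107.0
add column amount_plus_3 = t['amount'] + 3:
  branch  amount  amount_plus_3
2  South   404.0          407.0
1   Main   107.0          110.0
Reading off the sum of column 'amount_plus_3', we get 517.0.

517.0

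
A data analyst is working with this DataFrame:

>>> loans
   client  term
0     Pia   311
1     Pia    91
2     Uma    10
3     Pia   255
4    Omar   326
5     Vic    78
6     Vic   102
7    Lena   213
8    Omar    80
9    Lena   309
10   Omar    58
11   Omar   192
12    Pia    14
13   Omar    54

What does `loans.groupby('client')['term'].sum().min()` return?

10

group by client, sum of term:
client
Lena    522
Omar    710
Pia     671
Uma      10
Vic     180
Name: term, dtype: int64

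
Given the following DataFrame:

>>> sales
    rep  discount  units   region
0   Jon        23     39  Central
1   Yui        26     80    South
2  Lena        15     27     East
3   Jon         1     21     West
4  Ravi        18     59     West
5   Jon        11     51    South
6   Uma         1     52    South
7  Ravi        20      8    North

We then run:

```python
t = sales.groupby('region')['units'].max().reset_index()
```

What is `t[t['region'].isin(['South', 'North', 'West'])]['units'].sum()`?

147

group by region, max of units:
region
Central    39
East       27
North       8
South      80
West       59
Name: units, dtype: int64
reset_index():
    region  units
0  Central     39
1     East     27
2    North      8
3    South     80
4     West     59
filter rows where region in ['South', 'North', 'West']:
  region  units
2  North      8
3  South     80
4   West     59
Finally, sum of column 'units' = 147.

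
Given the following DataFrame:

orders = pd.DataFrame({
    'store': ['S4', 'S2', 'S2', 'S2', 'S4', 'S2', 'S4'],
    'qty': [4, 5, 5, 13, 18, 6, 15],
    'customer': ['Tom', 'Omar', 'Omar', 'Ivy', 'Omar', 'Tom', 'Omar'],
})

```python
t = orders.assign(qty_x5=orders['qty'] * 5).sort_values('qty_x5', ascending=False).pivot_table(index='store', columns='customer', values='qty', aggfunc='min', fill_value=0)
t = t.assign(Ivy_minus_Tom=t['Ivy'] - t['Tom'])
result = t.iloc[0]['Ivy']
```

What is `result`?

13

add column qty_x5 = orders['qty'] * 5:
  store  qty customer  qty_x5
0    S4    4      Tom      20
1    S2    5     Omar      25
2    S2    5     Omar      25
3    S2   13      Ivy      65
4    S4   18     Omar      90
5    S2    6      Tom      30
6    S4   15     Omar      75
sort by qty_x5 descending:
  store  qty customer  qty_x5
4    S4   18     Omar      90
6    S4   15     Omar      75
3    S2   13      Ivy      65
5    S2    6      Tom      30
1    S2    5     Omar      25
2    S2    5     Omar      25
0    S4    4      Tom      20
pivot: rows=store, cols=customer, min(qty):
customer  Ivy  Omar  Tom
store                   
S2         13     5    6
S4          0    15    4
add column Ivy_minus_Tom = t['Ivy'] - t['Tom']:
customer  Ivy  Omar  Tom  Ivy_minus_Tom
store                                  
S2         13     5    6              7
S4          0    15    4             -4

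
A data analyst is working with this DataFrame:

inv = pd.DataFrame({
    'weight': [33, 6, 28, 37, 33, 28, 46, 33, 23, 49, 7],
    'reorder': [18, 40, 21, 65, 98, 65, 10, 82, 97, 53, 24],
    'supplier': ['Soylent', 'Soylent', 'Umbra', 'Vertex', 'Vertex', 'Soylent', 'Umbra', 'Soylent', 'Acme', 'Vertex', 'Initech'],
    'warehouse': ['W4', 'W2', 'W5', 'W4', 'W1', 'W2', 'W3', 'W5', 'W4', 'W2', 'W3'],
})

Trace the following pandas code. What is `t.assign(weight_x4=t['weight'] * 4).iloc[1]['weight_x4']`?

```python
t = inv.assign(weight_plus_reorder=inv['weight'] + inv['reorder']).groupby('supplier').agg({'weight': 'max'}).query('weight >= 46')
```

add column weight_plus_reorder = inv['weight'] + inv['reorder']:
    weight  reorder supplier warehouse  weight_plus_reorder
0       33       18  Soylent        W4                   51
1        6       40  Soylent        W2                   46
2       28       21    Umbra        W5                   49
3       37       65   Vertex        W4                  102
4       33       98   Vertex        W1                  131
5       28       65  Soylent        W2                   93
6       46       10    Umbra        W3                   56
7       33       82  Soylent        W5                  115
8       23       97     Acme        W4                  120
9       49       53   Vertex        W2                  102
10       7       24  Initech        W3                   31
group by supplier, max of weight:
          weight
supplier        
Acme          23
Initech        7
Soylent       33
Umbra         46
Vertex        49
filter rows where weight >= 46:
          weight
supplier        
Umbra         46
Vertex        49
add column weight_x4 = t['weight'] * 4:
          weight  weight_x4
supplier                   
Umbra         46        184
Vertex        49        196
Then the value at position 1, column 'weight_x4': 196

196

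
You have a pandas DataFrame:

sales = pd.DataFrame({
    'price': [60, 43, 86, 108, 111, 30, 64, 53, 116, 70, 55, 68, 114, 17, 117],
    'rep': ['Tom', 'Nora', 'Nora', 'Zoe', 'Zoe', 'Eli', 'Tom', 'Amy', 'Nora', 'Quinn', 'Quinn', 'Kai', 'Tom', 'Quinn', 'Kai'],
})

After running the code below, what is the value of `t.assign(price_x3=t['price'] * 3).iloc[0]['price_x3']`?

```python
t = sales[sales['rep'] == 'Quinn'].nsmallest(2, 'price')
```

filter rows where rep == 'Quinn':
    price    rep
9      70  Quinn
10     55  Quinn
13     17  Quinn
take 2 rows with smallest price:
    price    rep
13     17  Quinn
10     55  Quinn
add column price_x3 = t['price'] * 3:
    price    rep  price_x3
13     17  Quinn        51
10     55  Quinn       165

51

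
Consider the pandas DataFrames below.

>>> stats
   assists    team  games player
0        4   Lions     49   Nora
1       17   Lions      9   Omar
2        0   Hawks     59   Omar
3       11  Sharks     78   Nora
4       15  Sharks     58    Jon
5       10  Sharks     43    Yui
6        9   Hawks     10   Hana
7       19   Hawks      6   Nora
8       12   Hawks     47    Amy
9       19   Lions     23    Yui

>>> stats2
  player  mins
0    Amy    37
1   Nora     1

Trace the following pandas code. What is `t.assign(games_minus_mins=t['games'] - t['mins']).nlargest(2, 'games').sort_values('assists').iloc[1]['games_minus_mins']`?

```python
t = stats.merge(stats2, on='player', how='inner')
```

77

merge on 'player' (how='inner') → 4 rows:
   assists    team  games player  mins
0        4   Lions     49   Nora     1
1       11  Sharks     78   Nora     1
2       19   Hawks      6   Nora     1
3       12   Hawks     47    Amy    37
add column games_minus_mins = t['games'] - t['mins']:
   assists    team  games player  mins  games_minus_mins
0        4   Lions     49   Nora     1                48
1       11  Sharks     78   Nora     1                77
2       19   Hawks      6   Nora     1                 5
3       12   Hawks     47    Amy    37                10
take 2 rows with largest games:
   assists    team  games player  mins  games_minus_mins
1       11  Sharks     78   Nora     1                77
0        4   Lions     49   Nora     1                48
sort by assists:
   assists    team  games player  mins  games_minus_mins
0        4   Lions     49   Nora     1                48
1       11  Sharks     78   Nora     1                77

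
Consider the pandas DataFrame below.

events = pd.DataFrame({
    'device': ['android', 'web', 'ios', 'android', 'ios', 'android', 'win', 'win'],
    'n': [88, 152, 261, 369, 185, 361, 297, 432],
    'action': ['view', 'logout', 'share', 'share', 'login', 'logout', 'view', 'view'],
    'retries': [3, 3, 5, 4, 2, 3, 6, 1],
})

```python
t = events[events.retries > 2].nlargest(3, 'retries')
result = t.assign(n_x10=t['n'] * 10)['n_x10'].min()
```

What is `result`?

filter rows where retries > 2:
    device    n  action  retries
0  android   88    view        3
1      web  152  logout        3
2      ios  261   share        5
3  android  369   share        4
5  android  361  logout        3
6      win  297    view        6
take 3 rows with largest retries:
    device    n action  retries
6      win  297   view        6
2      ios  261  share        5
3  android  369  share        4
add column n_x10 = t['n'] * 10:
    device    n action  retries  n_x10
6      win  297   view        6   2970
2      ios  261  share        5   2610
3  android  369  share        4   3690

2610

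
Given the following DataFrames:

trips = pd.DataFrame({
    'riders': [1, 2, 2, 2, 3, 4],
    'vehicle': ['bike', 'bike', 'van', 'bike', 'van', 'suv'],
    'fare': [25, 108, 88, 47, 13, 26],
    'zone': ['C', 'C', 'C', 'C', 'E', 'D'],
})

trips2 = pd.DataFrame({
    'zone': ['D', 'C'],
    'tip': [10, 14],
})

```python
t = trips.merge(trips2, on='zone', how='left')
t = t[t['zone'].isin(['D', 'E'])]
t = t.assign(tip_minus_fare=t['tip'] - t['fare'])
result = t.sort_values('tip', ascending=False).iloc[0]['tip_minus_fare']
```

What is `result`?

-16.0

merge on 'zone' (how='left') → 6 rows:
   riders vehicle  fare zone   tip
0       1    bike    25    C  14.0
1       2    bike   108    C  14.0
2       2     van    88    C  14.0
3       2    bike    47    C  14.0
4       3     van    13    E   NaN
5       4     suv    26    D  10.0
filter rows where zone in ['D', 'E']:
   riders vehicle  fare zone   tip
4       3     van    13    E   NaN
5       4     suv    26    D  10.0
add column tip_minus_fare = t['tip'] - t['fare']:
   riders vehicle  fare zone   tip  tip_minus_fare
4       3     van    13    E   NaN             NaN
5       4     suv    26    D  10.0           -16.0
sort by tip descending:
   riders vehicle  fare zone   tip  tip_minus_fare
5       4     suv    26    D  10.0           -16.0
4       3     van    13    E   NaN             NaN
value at position 0, column 'tip_minus_fare' → -16.0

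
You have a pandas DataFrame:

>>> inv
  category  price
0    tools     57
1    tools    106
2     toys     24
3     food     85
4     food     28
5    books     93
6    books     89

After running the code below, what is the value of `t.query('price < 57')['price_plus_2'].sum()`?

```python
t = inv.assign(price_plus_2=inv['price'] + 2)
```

add column price_plus_2 = inv['price'] + 2:
  category  price  price_plus_2
0    tools     57            59
1    tools    106           108
2     toys     24            26
3     food     85            87
4     food     28            30
5    books     93            95
6    books     89            91
filter rows where price < 57:
  category  price  price_plus_2
2     toys     24            26
4     food     28            30

56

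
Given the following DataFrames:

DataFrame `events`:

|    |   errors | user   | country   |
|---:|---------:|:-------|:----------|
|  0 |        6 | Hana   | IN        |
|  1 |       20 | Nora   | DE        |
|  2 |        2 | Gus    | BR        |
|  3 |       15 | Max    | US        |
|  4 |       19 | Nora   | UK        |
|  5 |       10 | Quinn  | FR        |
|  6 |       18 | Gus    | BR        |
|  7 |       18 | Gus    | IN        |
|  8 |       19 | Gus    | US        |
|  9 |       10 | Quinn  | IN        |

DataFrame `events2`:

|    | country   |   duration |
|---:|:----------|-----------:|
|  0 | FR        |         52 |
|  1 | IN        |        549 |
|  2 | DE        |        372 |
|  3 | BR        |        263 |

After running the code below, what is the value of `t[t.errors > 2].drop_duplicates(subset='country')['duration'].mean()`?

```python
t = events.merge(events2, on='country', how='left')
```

merge on 'country' (how='left') → 10 rows:
   errors   user country  duration
0       6   Hana      IN     549.0
1      20   Nora      DE     372.0
2       2    Gus      BR     263.0
3      15    Max      US       NaN
4      19   Nora      UK       NaN
5      10  Quinn      FR      52.0
6      18    Gus      BR     263.0
7      18    Gus      IN     549.0
8      19    Gus      US       NaN
9      10  Quinn      IN     549.0
filter rows where errors > 2:
   errors   user country  duration
0       6   Hana      IN     549.0
1      20   Nora      DE     372.0
3      15    Max      US       NaN
4      19   Nora      UK       NaN
5      10  Quinn      FR      52.0
6      18    Gus      BR     263.0
7      18    Gus      IN     549.0
8      19    Gus      US       NaN
9      10  Quinn      IN     549.0
drop duplicate country (keep=first):
   errors   user country  duration
0       6   Hana      IN     549.0
1      20   Nora      DE     372.0
3      15    Max      US       NaN
4      19   Nora      UK       NaN
5      10  Quinn      FR      52.0
6      18    Gus      BR     263.0

309.0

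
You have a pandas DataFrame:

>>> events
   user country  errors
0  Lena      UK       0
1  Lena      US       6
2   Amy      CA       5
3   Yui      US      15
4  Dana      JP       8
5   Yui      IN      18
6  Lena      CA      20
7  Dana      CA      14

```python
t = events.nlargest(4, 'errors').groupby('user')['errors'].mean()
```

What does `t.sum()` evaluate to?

50.5

take 4 rows with largest errors:
   user country  errors
6  Lena      CA      20
5   Yui      IN      18
3   Yui      US      15
7  Dana      CA      14
group by user, mean of errors:
user
Dana    14.0
Lena    20.0
Yui     16.5
Name: errors, dtype: float64
Hence 50.5.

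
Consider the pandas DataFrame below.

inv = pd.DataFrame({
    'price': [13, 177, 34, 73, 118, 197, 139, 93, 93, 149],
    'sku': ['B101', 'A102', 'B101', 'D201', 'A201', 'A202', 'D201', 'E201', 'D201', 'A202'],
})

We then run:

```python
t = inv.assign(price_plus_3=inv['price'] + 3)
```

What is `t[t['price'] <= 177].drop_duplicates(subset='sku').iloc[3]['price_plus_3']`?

121

add column price_plus_3 = inv['price'] + 3:
   price   sku  price_plus_3
0     13  B101            16
1    177  A102           180
2     34  B101            37
3     73  D201            76
4    118  A201           121
5    197  A202           200
6    139  D201           142
7     93  E201            96
8     93  D201            96
9    149  A202           152
filter rows where price <= 177:
   price   sku  price_plus_3
0     13  B101            16
1    177  A102           180
2     34  B101            37
3     73  D201            76
4    118  A201           121
6    139  D201           142
7     93  E201            96
8     93  D201            96
9    149  A202           152
drop duplicate sku (keep=first):
   price   sku  price_plus_3
0     13  B101            16
1    177  A102           180
3     73  D201            76
4    118  A201           121
7     93  E201            96
9    149  A202           152
The value at position 3, column 'price_plus_3' is 121.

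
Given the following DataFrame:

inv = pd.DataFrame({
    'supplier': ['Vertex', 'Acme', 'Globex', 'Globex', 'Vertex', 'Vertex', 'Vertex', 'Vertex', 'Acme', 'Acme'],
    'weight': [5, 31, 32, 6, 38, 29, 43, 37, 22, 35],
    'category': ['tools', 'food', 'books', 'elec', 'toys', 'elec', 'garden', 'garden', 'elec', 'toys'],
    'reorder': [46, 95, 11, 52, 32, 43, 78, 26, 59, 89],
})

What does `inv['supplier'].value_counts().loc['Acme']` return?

3

value_counts of supplier:
supplier
Vertex    5
Acme      3
Globex    2
Name: count, dtype: int64
So loc['Acme'] = 3.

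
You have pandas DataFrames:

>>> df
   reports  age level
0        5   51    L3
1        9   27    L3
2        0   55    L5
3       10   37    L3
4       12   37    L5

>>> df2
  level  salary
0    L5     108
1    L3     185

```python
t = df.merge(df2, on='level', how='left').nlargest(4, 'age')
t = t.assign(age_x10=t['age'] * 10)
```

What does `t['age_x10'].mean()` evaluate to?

450.0

merge on 'level' (how='left') → 5 rows:
   reports  age level  salary
0        5   51    L3     185
1        9   27    L3     185
2        0   55    L5     108
3       10   37    L3     185
4       12   37    L5     108
take 4 rows with largest age:
   reports  age level  salary
2        0   55    L5     108
0        5   51    L3     185
3       10   37    L3     185
4       12   37    L5     108
add column age_x10 = t['age'] * 10:
   reports  age level  salary  age_x10
2        0   55    L5     108      550
0        5   51    L3     185      510
3       10   37    L3     185      370
4       12   37    L5     108      370
mean of column 'age_x10' → 450.0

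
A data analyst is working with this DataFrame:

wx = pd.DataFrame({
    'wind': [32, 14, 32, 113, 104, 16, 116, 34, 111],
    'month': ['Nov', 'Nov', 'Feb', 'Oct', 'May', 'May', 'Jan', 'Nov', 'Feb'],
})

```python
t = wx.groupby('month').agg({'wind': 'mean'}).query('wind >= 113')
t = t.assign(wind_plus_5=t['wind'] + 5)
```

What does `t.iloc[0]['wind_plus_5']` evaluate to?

121.0

group by month, mean of wind:
             wind
month            
Feb     71.500000
Jan    116.000000
May     60.000000
Nov     26.666667
Oct    113.000000
filter rows where wind >= 113:
        wind
month       
Jan    116.0
Oct    113.0
add column wind_plus_5 = t['wind'] + 5:
        wind  wind_plus_5
month                    
Jan    116.0        121.0
Oct    113.0        118.0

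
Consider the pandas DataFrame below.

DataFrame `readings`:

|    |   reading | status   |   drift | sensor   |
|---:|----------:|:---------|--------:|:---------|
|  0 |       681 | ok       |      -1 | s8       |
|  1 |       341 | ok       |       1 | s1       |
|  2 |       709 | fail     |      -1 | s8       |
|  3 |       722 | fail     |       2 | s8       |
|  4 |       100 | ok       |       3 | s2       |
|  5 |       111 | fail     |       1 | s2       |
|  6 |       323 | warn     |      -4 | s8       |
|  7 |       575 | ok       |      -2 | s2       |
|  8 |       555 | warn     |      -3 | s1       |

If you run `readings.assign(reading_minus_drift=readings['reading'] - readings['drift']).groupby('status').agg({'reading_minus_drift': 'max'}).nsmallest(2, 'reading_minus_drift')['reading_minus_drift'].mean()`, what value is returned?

620.0

add column reading_minus_drift = readings['reading'] - readings['drift']:
   reading status  drift sensor  reading_minus_drift
0      681     ok     -1     s8                  682
1      341     ok      1     s1                  340
2      709   fail     -1     s8                  710
3      722   fail      2     s8                  720
4      100     ok      3     s2                   97
5      111   fail      1     s2                  110
6      323   warn     -4     s8                  327
7      575     ok     -2     s2                  577
8      555   warn     -3     s1                  558
group by status, max of reading_minus_drift:
        reading_minus_drift
status                     
fail                    720
ok                      682
warn                    558
take 2 rows with smallest reading_minus_drift:
        reading_minus_drift
status                     
warn                    558
ok                      682
The mean of column 'reading_minus_drift' is 620.0.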